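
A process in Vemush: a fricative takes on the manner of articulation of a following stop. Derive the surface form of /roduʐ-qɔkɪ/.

[roduɖqɔkɪ]

The rule targets /ʐ/ (voiced retroflex fricative), which sits before the trigger /q/ (stop).
A voiced retroflex stop is [ɖ], so the surface segment is [ɖ].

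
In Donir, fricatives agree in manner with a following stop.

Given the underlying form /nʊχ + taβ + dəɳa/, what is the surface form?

[nʊqtabdəɳa]

The rule targets /χ/ (voiceless uvular fricative), which sits before the trigger /t/ (stop).
A voiceless uvular stop is [q], so the surface segment is [q].
At the second juncture, /β/ likewise becomes [b] adjacent to /d/.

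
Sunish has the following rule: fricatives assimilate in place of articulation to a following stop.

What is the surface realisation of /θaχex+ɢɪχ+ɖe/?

[θaχeχɢɪʂɖe]

The rule targets /x/ (voiceless velar fricative), which sits before the trigger /ɢ/ (uvular).
A voiceless uvular fricative is [χ], so the surface segment is [χ].
At the second juncture, /χ/ likewise becomes [ʂ] adjacent to /ɖ/.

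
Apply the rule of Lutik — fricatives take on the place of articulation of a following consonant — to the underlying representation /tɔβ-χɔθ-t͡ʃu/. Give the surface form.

/β/ is a voiced bilabial fricative. The following trigger /χ/ is uvular, so /β/ must become uvular as well.
A voiced uvular fricative is [ʁ], so the surface segment is [ʁ].
The same rule applies at the second boundary: /θ/ → [ʃ] next to /t͡ʃ/.

[tɔʁχɔʃt͡ʃu]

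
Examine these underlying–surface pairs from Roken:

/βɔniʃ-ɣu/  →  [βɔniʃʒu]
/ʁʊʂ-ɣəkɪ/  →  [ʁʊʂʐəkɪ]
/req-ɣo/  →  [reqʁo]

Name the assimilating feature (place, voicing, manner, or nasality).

place

Comparing underlying and surface forms, /ɣ/ → [ʒ] is the alternation; the neighbouring /ʃ/ is constant.
/ɣ/ is velar while /ʃ/ is postalveolar; the output [ʒ] is postalveolar, matching the trigger — so the feature that spreads is place.
The same holds elsewhere in the data: /ɣ/ → [ʐ] after /ʂ/ (velar → retroflex, matching retroflex); /ɣ/ → [ʁ] after /q/ (velar → uvular, matching uvular) — only place changes, and always toward the preceding segment.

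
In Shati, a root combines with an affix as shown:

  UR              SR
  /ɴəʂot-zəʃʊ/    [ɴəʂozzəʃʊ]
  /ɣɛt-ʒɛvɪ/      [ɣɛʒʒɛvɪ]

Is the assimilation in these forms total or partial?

Underlying /t/ is realised as [z] next to /z/; /z/ itself does not change.
The output [z] is identical to the trigger /z/ — every feature (place, manner, voicing) has been copied — so this is total assimilation.
The remaining alternation confirms this: /t/ → [ʒ] before /ʒ/ — in each case the output is a copy of the following consonant.

total assimilation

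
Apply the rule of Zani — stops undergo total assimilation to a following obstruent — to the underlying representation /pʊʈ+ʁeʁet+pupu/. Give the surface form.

/ʈ/ is the segment targeted by the rule; it sits immediately before /ʁ/, so it assimilates completely and surfaces as [ʁ].
At the second juncture, /t/ likewise becomes [p] adjacent to /p/.

[pʊʁʁeʁeppupu]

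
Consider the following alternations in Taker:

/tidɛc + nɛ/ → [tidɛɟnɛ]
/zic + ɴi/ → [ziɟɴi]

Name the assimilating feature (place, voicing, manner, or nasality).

voicing

The segment that alternates is /c/, which surfaces as [ɟ] when adjacent to /n/.
The change voiceless → voiced matches the voicing of the following /n/, identifying this as voicing assimilation.
The same holds elsewhere in the data: /c/ → [ɟ] before /ɴ/ (voiceless → voiced, matching voiced) — only voicing changes, and always toward the following segment.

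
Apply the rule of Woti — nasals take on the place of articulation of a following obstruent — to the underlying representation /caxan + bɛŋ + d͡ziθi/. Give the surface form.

/n/ is a voiced alveolar nasal. The following trigger /b/ is bilabial, so /n/ must become bilabial as well.
A voiced bilabial nasal is [m], so the surface segment is [m].
The same rule applies at the second boundary: /ŋ/ → [n] next to /d͡z/.

[caxambɛnd͡ziθi]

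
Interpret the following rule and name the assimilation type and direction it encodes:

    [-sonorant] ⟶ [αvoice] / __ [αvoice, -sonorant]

The rule copies [voice] from the environment onto the target, so the assimilating feature is voicing.
The conditioning segment sits to the right of the focus bar, meaning the trigger follows the segment that changes — regressive assimilation.

regressive voicing assimilation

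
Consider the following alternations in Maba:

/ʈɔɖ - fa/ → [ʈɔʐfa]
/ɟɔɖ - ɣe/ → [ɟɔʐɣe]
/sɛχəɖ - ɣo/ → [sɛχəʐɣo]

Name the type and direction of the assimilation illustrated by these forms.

regressive manner assimilation

The segment that alternates is /ɖ/, which surfaces as [ʐ] when adjacent to /f/.
/ɖ/ is a stop while /f/ is a fricative; the output [ʐ] is a fricative, matching the trigger — so the feature that spreads is manner.
Place and voice are unchanged, so the assimilation is partial, not total.
Checking the remaining alternation: /ɖ/ → [ʐ] before /ɣ/ (stop → fricative, matching a fricative) — only manner changes, and always toward the following segment.
The trigger is the following segment, so the direction is regressive (anticipatory).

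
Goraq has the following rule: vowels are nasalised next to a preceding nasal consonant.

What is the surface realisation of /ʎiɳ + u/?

[ʎiɳũ]

/u/ sits next to the nasal /ɳ/ and is therefore nasalised to [ũ].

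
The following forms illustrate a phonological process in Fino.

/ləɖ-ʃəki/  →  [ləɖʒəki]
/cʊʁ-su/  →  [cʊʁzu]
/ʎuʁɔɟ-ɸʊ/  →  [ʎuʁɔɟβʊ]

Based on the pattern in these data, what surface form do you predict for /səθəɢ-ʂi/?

The data show progressive voicing assimilation: /ʃ/ → [ʒ] after /ɖ/; /s/ → [z] after /ʁ/; /ɸ/ → [β] after /ɟ/. In each pair only voicing changes, matching the preceding consonant, while place and manner stay constant.
The rule targets /ʂ/ (voiceless retroflex fricative), which sits after the trigger /ɢ/ (voiced).
A voiced retroflex fricative is [ʐ], so the surface segment is [ʐ].

[səθəɢʐi]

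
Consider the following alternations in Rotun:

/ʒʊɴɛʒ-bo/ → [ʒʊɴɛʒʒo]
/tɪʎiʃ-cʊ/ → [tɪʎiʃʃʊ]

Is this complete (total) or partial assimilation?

Comparing underlying and surface forms, /b/ → [ʒ] is the alternation; the neighbouring /ʒ/ is constant.
The output [ʒ] is identical to the trigger /ʒ/ — every feature (place, manner, voicing) has been copied — so this is total assimilation.
The other form behaves the same way: /c/ → [ʃ] after /ʃ/ — in each case the output is a copy of the preceding consonant.

total assimilation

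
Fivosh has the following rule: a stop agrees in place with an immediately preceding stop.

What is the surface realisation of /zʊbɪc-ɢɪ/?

[zʊbɪcɟɪ]

The rule targets /ɢ/ (voiced uvular stop), which sits after the trigger /c/ (palatal).
Changing only its place to palatal gives [ɟ] — the voiced palatal stop.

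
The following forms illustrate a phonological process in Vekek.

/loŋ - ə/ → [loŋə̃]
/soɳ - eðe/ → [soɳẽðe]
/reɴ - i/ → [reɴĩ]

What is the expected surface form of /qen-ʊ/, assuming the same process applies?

[qenʊ̃]

The data show progressive nasality assimilation (vowel nasalisation): /ə/ → [ə̃] after /ŋ/; /e/ → [ẽ] after /ɳ/; /i/ → [ĩ] after /ɴ/ — a vowel is nasalised by an immediately preceding nasal consonant.
The vowel /ʊ/ is adjacent to the preceding nasal /n/, so it acquires [+nasal] and surfaces as [ʊ̃].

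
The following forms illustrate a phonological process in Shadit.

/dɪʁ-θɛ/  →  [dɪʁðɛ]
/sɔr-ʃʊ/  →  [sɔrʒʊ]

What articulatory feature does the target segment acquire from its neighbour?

voicing

Comparing underlying and surface forms, /θ/ → [ð] is the alternation; the neighbouring /ʁ/ is constant.
The change voiceless → voiced matches the voicing of the preceding /ʁ/, identifying this as voicing assimilation.
The same holds elsewhere in the data: /ʃ/ → [ʒ] after /r/ (voiceless → voiced, matching voiced) — only voicing changes, and always toward the preceding segment.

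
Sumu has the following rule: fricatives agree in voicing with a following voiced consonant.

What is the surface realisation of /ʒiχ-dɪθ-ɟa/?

/χ/ is a voiceless uvular fricative. The following trigger /d/ is voiced, so /χ/ must become voiced as well.
A voiced uvular fricative is [ʁ], so the surface segment is [ʁ].
At the second juncture, /θ/ likewise becomes [ð] adjacent to /ɟ/.

[ʒiʁdɪðɟa]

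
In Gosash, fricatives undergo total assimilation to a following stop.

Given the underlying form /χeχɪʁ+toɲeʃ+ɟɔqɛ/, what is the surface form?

/ʁ/ is the segment targeted by the rule; it sits immediately before /t/, so it assimilates completely and surfaces as [t].
At the second juncture, /ʃ/ likewise becomes [ɟ] adjacent to /ɟ/.

[χeχɪttoɲeɟɟɔqɛ]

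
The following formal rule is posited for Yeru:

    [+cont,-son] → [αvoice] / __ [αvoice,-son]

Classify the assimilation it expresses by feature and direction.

regressive voicing assimilation

The rule copies [voice] from the environment onto the target, so the assimilating feature is voicing.
Since the environment is written after the underscore, the trigger follows the target; the direction is regressive.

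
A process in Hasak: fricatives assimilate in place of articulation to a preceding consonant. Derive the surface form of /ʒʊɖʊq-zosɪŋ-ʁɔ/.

[ʒʊɖʊqʁosɪŋɣɔ]

The rule targets /z/ (voiced alveolar fricative), which sits after the trigger /q/ (uvular).
A voiced uvular fricative is [ʁ], so the surface segment is [ʁ].
At the second juncture, /ʁ/ likewise becomes [ɣ] adjacent to /ŋ/.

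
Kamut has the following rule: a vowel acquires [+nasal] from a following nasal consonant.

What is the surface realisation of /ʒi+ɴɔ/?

[ʒĩɴɔ]

/i/ sits next to the nasal /ɴ/ and is therefore nasalised to [ĩ].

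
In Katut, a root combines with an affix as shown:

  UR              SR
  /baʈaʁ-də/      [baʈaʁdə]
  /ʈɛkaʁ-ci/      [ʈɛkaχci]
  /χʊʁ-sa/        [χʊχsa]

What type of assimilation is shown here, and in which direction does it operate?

Underlying /ʁ/ is realised as [χ] next to /c/; /c/ itself does not change.
The change voiced → voiceless matches the voicing of the following /c/, identifying this as voicing assimilation.
Place and manner are unchanged, so the assimilation is partial, not total.
The other alternating form patterns the same way: /ʁ/ → [χ] before /s/ (voiced → voiceless, matching voiceless) — only voicing changes, and always toward the following segment.
No alternation appears in [baʈaʁdə]: there the adjacent consonants already agree in voicing (/ʁ/ and /d/ are both voiced), so this form is consistent with the same rule.
Since the segment that changes precedes the conditioning segment, the assimilation is regressive.

regressive voicing assimilation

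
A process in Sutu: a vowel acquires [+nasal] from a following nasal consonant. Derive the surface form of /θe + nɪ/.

[θẽnɪ]

/e/ sits next to the nasal /n/ and is therefore nasalised to [ẽ].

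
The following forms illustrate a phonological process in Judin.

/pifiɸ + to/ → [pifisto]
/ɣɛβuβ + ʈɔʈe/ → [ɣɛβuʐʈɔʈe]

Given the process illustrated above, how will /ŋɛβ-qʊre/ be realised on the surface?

[ŋɛʁqʊre]

The data show regressive place assimilation: /ɸ/ → [s] before /t/; /β/ → [ʐ] before /ʈ/. In each pair only place changes, matching the following consonant, while manner and voice stay constant.
The rule targets /β/ (voiced bilabial fricative), which sits before the trigger /q/ (uvular).
The voiced uvular fricative is [ʁ], so /β/ → [ʁ].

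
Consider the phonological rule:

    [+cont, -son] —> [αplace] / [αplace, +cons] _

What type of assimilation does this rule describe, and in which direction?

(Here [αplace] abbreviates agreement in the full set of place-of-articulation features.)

progressive place assimilation

The shared variable α links the value of the place features (abbreviated [place]) on the target to the same value on the neighbouring segment, so place is the feature that assimilates.
Since the environment is written before the underscore, the trigger precedes the target; the direction is progressive.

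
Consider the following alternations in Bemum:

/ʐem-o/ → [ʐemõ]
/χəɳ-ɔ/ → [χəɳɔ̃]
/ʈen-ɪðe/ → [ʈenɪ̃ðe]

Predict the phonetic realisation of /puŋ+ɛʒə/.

[puŋɛ̃ʒə]

The data show progressive nasality assimilation (vowel nasalisation): /o/ → [õ] after /m/; /ɔ/ → [ɔ̃] after /ɳ/; /ɪ/ → [ɪ̃] after /n/ — a vowel is nasalised by an immediately preceding nasal consonant.
The vowel /ɛ/ is adjacent to the preceding nasal /ŋ/, so it acquires [+nasal] and surfaces as [ɛ̃].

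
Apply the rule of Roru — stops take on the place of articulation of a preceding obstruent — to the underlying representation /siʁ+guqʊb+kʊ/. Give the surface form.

The rule targets /g/ (voiced velar stop), which sits after the trigger /ʁ/ (uvular).
Changing only its place to uvular gives [ɢ] — the voiced uvular stop.
The same rule applies at the second boundary: /k/ → [p] next to /b/.

[siʁɢuqʊbpʊ]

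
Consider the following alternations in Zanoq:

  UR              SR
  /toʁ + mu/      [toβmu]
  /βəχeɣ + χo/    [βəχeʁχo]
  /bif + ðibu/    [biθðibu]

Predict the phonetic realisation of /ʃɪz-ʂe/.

The data show regressive place assimilation: /ʁ/ → [β] before /m/; /ɣ/ → [ʁ] before /χ/; /f/ → [θ] before /ð/. In each pair only place changes, matching the following consonant, while manner and voice stay constant.
/z/ is a voiced alveolar fricative. The following trigger /ʂ/ is retroflex, so /z/ must become retroflex as well.
A voiced retroflex fricative is [ʐ], so the surface segment is [ʐ].

[ʃɪʐʂe]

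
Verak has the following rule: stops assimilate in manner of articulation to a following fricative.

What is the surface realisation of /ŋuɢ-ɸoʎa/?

The rule targets /ɢ/ (voiced uvular stop), which sits before the trigger /ɸ/ (fricative).
The voiced uvular fricative is [ʁ], so /ɢ/ → [ʁ].

[ŋuʁɸoʎa]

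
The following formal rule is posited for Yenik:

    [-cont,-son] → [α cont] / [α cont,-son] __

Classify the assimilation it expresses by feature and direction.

progressive manner assimilation

The rule copies [cont] (continuancy) from the environment onto the target stops; since [±cont] encodes the stop/fricative manner contrast, the assimilating dimension is manner.
The conditioning segment sits to the left of the focus bar, meaning the trigger precedes the segment that changes — progressive assimilation.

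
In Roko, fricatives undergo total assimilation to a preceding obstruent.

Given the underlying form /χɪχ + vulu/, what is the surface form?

/v/ is the segment targeted by the rule; it sits immediately after /χ/, so it assimilates completely and surfaces as [χ].

[χɪχχulu]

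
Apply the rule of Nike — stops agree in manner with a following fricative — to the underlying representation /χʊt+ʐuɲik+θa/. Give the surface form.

The rule targets /t/ (voiceless alveolar stop), which sits before the trigger /ʐ/ (fricative).
Changing only its manner to fricative gives [s] — the voiceless alveolar fricative.
The same rule applies at the second boundary: /k/ → [x] next to /θ/.

[χʊsʐuɲixθa]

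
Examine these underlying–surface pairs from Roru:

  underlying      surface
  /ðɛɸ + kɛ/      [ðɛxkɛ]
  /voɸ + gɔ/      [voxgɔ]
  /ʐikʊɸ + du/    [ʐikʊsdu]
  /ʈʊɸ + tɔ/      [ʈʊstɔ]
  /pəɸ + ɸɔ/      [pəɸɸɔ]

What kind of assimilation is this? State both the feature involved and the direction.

regressive place assimilation

Underlying /ɸ/ is realised as [x] next to /k/; /k/ itself does not change.
The change bilabial → velar matches the place of the following /k/, identifying this as place assimilation.
Manner and voice are unchanged, so the assimilation is partial, not total.
Checking the remaining alternations: /ɸ/ → [x] before /g/ (bilabial → velar, matching velar); /ɸ/ → [s] before /d/ (bilabial → alveolar, matching alveolar); /ɸ/ → [s] before /t/ (bilabial → alveolar, matching alveolar) — only place changes, and always toward the following segment.
Nothing changes in [pəɸɸɔ]: there the adjacent consonants already agree in place (/ɸ/ and /ɸ/ are both bilabial), so this form is consistent with the same rule.
Since the segment that changes precedes the conditioning segment, the assimilation is regressive.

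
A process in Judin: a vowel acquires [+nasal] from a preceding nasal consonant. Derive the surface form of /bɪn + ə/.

[bɪnə̃]

/ə/ sits next to the nasal /n/ and is therefore nasalised to [ə̃].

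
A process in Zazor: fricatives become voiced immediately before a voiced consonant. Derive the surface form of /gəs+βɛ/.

/s/ is a voiceless alveolar fricative. The following trigger /β/ is voiced, so /s/ must become voiced as well.
A voiced alveolar fricative is [z], so the surface segment is [z].

[gəzβɛ]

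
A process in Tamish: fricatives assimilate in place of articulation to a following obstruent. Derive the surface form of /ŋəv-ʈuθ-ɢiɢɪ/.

The rule targets /v/ (voiced labiodental fricative), which sits before the trigger /ʈ/ (retroflex).
A voiced retroflex fricative is [ʐ], so the surface segment is [ʐ].
The same rule applies at the second boundary: /θ/ → [χ] next to /ɢ/.

[ŋəʐʈuχɢiɢɪ]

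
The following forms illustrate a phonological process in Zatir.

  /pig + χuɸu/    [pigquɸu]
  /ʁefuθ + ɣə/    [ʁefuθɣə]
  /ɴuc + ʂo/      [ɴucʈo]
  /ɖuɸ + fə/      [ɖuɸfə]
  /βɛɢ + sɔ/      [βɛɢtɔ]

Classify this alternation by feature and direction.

progressive manner assimilation

Comparing underlying and surface forms, /χ/ → [q] is the alternation; the neighbouring /g/ is constant.
/χ/ is a fricative while /g/ is a stop; the output [q] is a stop, matching the trigger — so the feature that spreads is manner.
Place and voice are unchanged, so the assimilation is partial, not total.
Checking the remaining alternations: /ʂ/ → [ʈ] after /c/ (fricative → stop, matching a stop); /s/ → [t] after /ɢ/ (fricative → stop, matching a stop) — only manner changes, and always toward the preceding segment.
No alternation appears in [ʁefuθɣə], [ɖuɸfə]: there the adjacent consonants already agree in manner (/ɣ/ and /θ/ are both fricatives; /f/ and /ɸ/ are both fricatives), so these forms are consistent with the same rule.
The trigger is the preceding segment, so the direction is progressive (perseverative).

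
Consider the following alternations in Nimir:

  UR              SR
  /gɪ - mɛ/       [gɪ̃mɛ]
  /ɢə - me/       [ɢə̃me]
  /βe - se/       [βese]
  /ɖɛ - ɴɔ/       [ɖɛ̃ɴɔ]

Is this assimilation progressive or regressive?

regressive

The vowel /ɪ/ surfaces as nasalised [ɪ̃] next to the following nasal /m/ — it has acquired the [+nasal] feature of its neighbour.
The other forms show the same pattern: /ə/ → [ə̃] before /m/; /ɛ/ → [ɛ̃] before /ɴ/ — each time a vowel is nasalised next to a following nasal.
No change occurs in [βese] because the vowel at the boundary is adjacent to an oral consonant, not a nasal (/e/ next to /s/).
Because the conditioning nasal is to the right of the vowel that changes, the process is regressive (anticipatory).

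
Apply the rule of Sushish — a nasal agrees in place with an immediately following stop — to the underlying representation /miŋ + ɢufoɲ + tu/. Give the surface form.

[miɴɢufontu]

/ŋ/ is a voiced velar nasal. The following trigger /ɢ/ is uvular, so /ŋ/ must become uvular as well.
A voiced uvular nasal is [ɴ], so the surface segment is [ɴ].
At the second juncture, /ɲ/ likewise becomes [n] adjacent to /t/.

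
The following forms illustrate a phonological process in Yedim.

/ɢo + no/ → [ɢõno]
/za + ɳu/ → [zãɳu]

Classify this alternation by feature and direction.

regressive nasality assimilation (vowel nasalisation)

The vowel /o/ surfaces as nasalised [õ] next to the following nasal /n/ — it has acquired the [+nasal] feature of its neighbour.
The other form shows the same pattern: /a/ → [ã] before /ɳ/ — each time a vowel is nasalised next to a following nasal.
Because the conditioning nasal is to the right of the vowel that changes, the process is regressive (anticipatory).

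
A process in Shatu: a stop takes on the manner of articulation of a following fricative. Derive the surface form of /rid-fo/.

[rizfo]

/d/ is a voiced alveolar stop. The following trigger /f/ is a fricative, so /d/ must become a fricative as well.
The voiced alveolar fricative is [z], so /d/ → [z].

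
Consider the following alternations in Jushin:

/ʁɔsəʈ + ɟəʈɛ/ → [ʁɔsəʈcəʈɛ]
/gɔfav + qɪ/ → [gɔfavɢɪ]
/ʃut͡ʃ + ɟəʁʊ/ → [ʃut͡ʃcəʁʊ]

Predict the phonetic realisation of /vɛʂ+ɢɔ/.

[vɛʂqɔ]

The data show progressive voicing assimilation: /ɟ/ → [c] after /ʈ/; /q/ → [ɢ] after /v/; /ɟ/ → [c] after /t͡ʃ/. In each pair only voicing changes, matching the preceding consonant, while place and manner stay constant.
/ɢ/ is a voiced uvular stop. The preceding trigger /ʂ/ is voiceless, so /ɢ/ must become voiceless as well.
A voiceless uvular stop is [q], so the surface segment is [q].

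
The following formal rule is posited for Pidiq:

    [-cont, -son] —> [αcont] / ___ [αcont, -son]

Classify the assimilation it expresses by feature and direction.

The shared variable α links the value of [cont] on the target to that of the neighbouring obstruent. [cont] distinguishes stops from fricatives — a manner-of-articulation feature — so this is manner assimilation.
The conditioning segment sits to the right of the focus bar, meaning the trigger follows the segment that changes — regressive assimilation.

regressive manner assimilation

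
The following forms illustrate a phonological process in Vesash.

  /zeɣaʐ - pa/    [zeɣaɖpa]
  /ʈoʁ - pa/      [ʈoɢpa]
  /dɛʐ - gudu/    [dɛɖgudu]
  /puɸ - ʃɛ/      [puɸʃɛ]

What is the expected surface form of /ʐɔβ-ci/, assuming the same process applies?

The data show regressive manner assimilation: /ʐ/ → [ɖ] before /p/; /ʁ/ → [ɢ] before /p/; /ʐ/ → [ɖ] before /g/. In each pair only manner changes, matching the following consonant, while place and voice stay constant.
Nothing changes in [puɸʃɛ]: there the adjacent consonants already agree in manner (/ɸ/ and /ʃ/ are both fricatives), so this form is consistent with the same rule.
/β/ is a voiced bilabial fricative. The following trigger /c/ is a stop, so /β/ must become a stop as well.
The voiced bilabial stop is [b], so /β/ → [b].

[ʐɔbci]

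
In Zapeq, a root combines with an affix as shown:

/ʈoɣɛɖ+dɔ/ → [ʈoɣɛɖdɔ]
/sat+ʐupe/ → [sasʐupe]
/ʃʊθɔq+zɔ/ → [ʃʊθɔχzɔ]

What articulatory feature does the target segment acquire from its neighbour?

Comparing underlying and surface forms, /t/ → [s] is the alternation; the neighbouring /ʐ/ is constant.
The change stop → fricative matches the manner of the following /ʐ/, identifying this as manner assimilation.
The other alternating form patterns the same way: /q/ → [χ] before /z/ (stop → fricative, matching a fricative) — only manner changes, and always toward the following segment.
No alternation appears in [ʈoɣɛɖdɔ]: there the adjacent consonants already agree in manner (/ɖ/ and /d/ are both stops), so this form is consistent with the same rule.

manner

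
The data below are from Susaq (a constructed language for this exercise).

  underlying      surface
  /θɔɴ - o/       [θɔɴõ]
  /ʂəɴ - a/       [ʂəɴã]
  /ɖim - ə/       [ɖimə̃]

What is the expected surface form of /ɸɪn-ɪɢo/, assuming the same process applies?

[ɸɪnɪ̃ɢo]

The data show progressive nasality assimilation (vowel nasalisation): /o/ → [õ] after /ɴ/; /a/ → [ã] after /ɴ/; /ə/ → [ə̃] after /m/ — a vowel is nasalised by an immediately preceding nasal consonant.
The vowel /ɪ/ is adjacent to the preceding nasal /n/, so it acquires [+nasal] and surfaces as [ɪ̃].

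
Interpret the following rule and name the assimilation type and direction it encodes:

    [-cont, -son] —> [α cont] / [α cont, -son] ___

progressive manner assimilation

The rule copies [cont] (continuancy) from the environment onto the target stops; since [±cont] encodes the stop/fricative manner contrast, the assimilating dimension is manner.
The conditioning segment sits to the left of the focus bar, meaning the trigger precedes the segment that changes — progressive assimilation.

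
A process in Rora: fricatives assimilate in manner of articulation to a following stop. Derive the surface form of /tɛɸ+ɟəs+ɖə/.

The rule targets /ɸ/ (voiceless bilabial fricative), which sits before the trigger /ɟ/ (stop).
The voiceless bilabial stop is [p], so /ɸ/ → [p].
The same rule applies at the second boundary: /s/ → [t] next to /ɖ/.

[tɛpɟətɖə]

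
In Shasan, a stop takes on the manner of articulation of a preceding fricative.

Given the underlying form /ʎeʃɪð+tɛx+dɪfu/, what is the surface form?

The rule targets /t/ (voiceless alveolar stop), which sits after the trigger /ð/ (fricative).
The voiceless alveolar fricative is [s], so /t/ → [s].
The same rule applies at the second boundary: /d/ → [z] next to /x/.

[ʎeʃɪðsɛxzɪfu]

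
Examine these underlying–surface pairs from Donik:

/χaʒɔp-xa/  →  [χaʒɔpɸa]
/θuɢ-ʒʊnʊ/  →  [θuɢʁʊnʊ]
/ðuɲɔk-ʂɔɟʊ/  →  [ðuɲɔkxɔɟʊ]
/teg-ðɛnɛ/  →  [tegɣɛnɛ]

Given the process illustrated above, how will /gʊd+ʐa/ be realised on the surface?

[gʊdza]

The data show progressive place assimilation: /x/ → [ɸ] after /p/; /ʒ/ → [ʁ] after /ɢ/; /ʂ/ → [x] after /k/; /ð/ → [ɣ] after /g/. In each pair only place changes, matching the preceding consonant, while manner and voice stay constant.
The rule targets /ʐ/ (voiced retroflex fricative), which sits after the trigger /d/ (alveolar).
Changing only its place to alveolar gives [z] — the voiced alveolar fricative.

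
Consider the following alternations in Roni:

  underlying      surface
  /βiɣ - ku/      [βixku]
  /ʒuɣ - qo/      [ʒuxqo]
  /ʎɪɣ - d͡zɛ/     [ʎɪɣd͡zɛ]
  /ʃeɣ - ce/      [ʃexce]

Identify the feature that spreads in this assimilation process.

voicing

Underlying /ɣ/ is realised as [x] next to /k/; /k/ itself does not change.
The change voiced → voiceless matches the voicing of the following /k/, identifying this as voicing assimilation.
Checking the remaining alternations: /ɣ/ → [x] before /q/ (voiced → voiceless, matching voiceless); /ɣ/ → [x] before /c/ (voiced → voiceless, matching voiceless) — only voicing changes, and always toward the following segment.
Nothing changes in [ʎɪɣd͡zɛ]: there the adjacent consonants already agree in voicing (/ɣ/ and /d͡z/ are both voiced), so this form is consistent with the same rule.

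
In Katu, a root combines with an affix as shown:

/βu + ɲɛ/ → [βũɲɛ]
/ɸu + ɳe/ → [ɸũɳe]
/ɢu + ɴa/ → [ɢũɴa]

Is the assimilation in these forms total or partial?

The vowel /u/ surfaces as nasalised [ũ] next to the following nasal /ɲ/ — it has acquired the [+nasal] feature of its neighbour.
The other forms show the same pattern: /u/ → [ũ] before /ɳ/; /u/ → [ũ] before /ɴ/ — each time a vowel is nasalised next to a following nasal.

partial assimilation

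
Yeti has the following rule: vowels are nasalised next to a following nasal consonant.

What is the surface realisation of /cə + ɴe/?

[cə̃ɴe]

/ə/ sits next to the nasal /ɴ/ and is therefore nasalised to [ə̃].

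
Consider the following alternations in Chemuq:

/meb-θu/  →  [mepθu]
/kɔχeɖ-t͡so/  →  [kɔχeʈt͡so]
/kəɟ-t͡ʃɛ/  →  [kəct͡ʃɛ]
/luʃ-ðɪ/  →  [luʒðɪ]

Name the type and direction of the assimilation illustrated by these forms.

regressive voicing assimilation

Underlying /b/ is realised as [p] next to /θ/; /θ/ itself does not change.
/b/ is voiced while /θ/ is voiceless; the output [p] is voiceless, matching the trigger — so the feature that spreads is voicing.
Place and manner are unchanged, so the assimilation is partial, not total.
The other alternating forms pattern the same way: /ɖ/ → [ʈ] before /t͡s/ (voiced → voiceless, matching voiceless); /ɟ/ → [c] before /t͡ʃ/ (voiced → voiceless, matching voiceless); /ʃ/ → [ʒ] before /ð/ (voiceless → voiced, matching voiced) — only voicing changes, and always toward the following segment.
Since the segment that changes precedes the conditioning segment, the assimilation is regressive.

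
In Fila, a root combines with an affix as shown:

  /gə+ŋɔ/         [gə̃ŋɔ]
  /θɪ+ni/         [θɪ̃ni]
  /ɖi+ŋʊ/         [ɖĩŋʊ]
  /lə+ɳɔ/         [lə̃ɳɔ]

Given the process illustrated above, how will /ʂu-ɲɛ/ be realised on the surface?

[ʂũɲɛ]

The data show regressive nasality assimilation (vowel nasalisation): /ə/ → [ə̃] before /ŋ/; /ɪ/ → [ɪ̃] before /n/; /i/ → [ĩ] before /ŋ/; /ə/ → [ə̃] before /ɳ/ — a vowel is nasalised by an immediately following nasal consonant.
The vowel /u/ is adjacent to the following nasal /ɲ/, so it acquires [+nasal] and surfaces as [ũ].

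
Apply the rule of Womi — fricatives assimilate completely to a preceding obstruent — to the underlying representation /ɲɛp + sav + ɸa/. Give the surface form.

[ɲɛppavva]

/s/ is the segment targeted by the rule; it sits immediately after /p/, so it assimilates completely and surfaces as [p].
The same rule applies at the second boundary: /ɸ/ → [v] next to /v/.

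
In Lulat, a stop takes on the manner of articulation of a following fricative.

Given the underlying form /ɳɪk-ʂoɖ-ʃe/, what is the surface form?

/k/ is a voiceless velar stop. The following trigger /ʂ/ is a fricative, so /k/ must become a fricative as well.
The voiceless velar fricative is [x], so /k/ → [x].
The same rule applies at the second boundary: /ɖ/ → [ʐ] next to /ʃ/.

[ɳɪxʂoʐʃe]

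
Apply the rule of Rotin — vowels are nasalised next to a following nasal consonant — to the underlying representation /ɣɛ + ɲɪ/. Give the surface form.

[ɣɛ̃ɲɪ]

The vowel /ɛ/ is adjacent to the following nasal /ɲ/, so it acquires [+nasal] and surfaces as [ɛ̃].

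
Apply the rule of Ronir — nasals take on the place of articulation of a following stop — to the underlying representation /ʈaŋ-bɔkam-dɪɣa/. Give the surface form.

/ŋ/ is a voiced velar nasal. The following trigger /b/ is bilabial, so /ŋ/ must become bilabial as well.
Changing only its place to bilabial gives [m] — the voiced bilabial nasal.
The same rule applies at the second boundary: /m/ → [n] next to /d/.

[ʈambɔkandɪɣa]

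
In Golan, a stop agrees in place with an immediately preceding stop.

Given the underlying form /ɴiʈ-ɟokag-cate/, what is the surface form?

[ɴiʈɖokagkate]

/ɟ/ is a voiced palatal stop. The preceding trigger /ʈ/ is retroflex, so /ɟ/ must become retroflex as well.
The voiced retroflex stop is [ɖ], so /ɟ/ → [ɖ].
At the second juncture, /c/ likewise becomes [k] adjacent to /g/.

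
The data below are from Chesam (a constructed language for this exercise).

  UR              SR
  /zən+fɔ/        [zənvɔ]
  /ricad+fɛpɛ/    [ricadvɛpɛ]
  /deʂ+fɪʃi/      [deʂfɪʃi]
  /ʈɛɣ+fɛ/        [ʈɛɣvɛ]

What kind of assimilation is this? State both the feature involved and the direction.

progressive voicing assimilation

The segment that alternates is /f/, which surfaces as [v] when adjacent to /n/.
/f/ is voiceless while /n/ is voiced; the output [v] is voiced, matching the trigger — so the feature that spreads is voicing.
Place and manner are unchanged, so the assimilation is partial, not total.
The same holds elsewhere in the data: /f/ → [v] after /d/ (voiceless → voiced, matching voiced); /f/ → [v] after /ɣ/ (voiceless → voiced, matching voiced) — only voicing changes, and always toward the preceding segment.
No alternation appears in [deʂfɪʃi]: there the adjacent consonants already agree in voicing (/f/ and /ʂ/ are both voiceless), so this form is consistent with the same rule.
Since the segment that changes follows the conditioning segment, the assimilation is progressive.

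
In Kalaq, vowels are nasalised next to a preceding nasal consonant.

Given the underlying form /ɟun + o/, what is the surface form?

/o/ sits next to the nasal /n/ and is therefore nasalised to [õ].

[ɟunõ]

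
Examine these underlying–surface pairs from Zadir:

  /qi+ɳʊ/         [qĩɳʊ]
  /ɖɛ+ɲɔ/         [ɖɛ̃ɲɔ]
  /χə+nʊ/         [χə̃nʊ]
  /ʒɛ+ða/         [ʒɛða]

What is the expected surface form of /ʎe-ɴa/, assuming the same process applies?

[ʎẽɴa]

The data show regressive nasality assimilation (vowel nasalisation): /i/ → [ĩ] before /ɳ/; /ɛ/ → [ɛ̃] before /ɲ/; /ə/ → [ə̃] before /n/ — a vowel is nasalised by an immediately following nasal consonant.
No change occurs in [ʒɛða] because the vowel at the boundary is adjacent to an oral consonant, not a nasal (/ɛ/ next to /ð/).
The vowel /e/ is adjacent to the following nasal /ɴ/, so it acquires [+nasal] and surfaces as [ẽ].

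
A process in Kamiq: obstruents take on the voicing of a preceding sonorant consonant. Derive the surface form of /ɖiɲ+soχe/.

The rule targets /s/ (voiceless alveolar fricative), which sits after the trigger /ɲ/ (voiced).
Changing only its voicing to voiced gives [z] — the voiced alveolar fricative.

[ɖiɲzoχe]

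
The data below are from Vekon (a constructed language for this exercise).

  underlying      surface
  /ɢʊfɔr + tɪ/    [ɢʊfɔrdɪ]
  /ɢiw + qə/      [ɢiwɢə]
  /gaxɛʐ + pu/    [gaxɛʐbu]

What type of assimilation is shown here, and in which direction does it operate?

progressive voicing assimilation

Underlying /t/ is realised as [d] next to /r/; /r/ itself does not change.
The change voiceless → voiced matches the voicing of the preceding /r/, identifying this as voicing assimilation.
Place and manner are unchanged, so the assimilation is partial, not total.
The other alternating forms pattern the same way: /q/ → [ɢ] after /w/ (voiceless → voiced, matching voiced); /p/ → [b] after /ʐ/ (voiceless → voiced, matching voiced) — only voicing changes, and always toward the preceding segment.
The trigger is the preceding segment, so the direction is progressive (perseverative).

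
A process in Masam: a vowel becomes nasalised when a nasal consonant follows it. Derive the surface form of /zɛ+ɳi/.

The vowel /ɛ/ is adjacent to the following nasal /ɳ/, so it acquires [+nasal] and surfaces as [ɛ̃].

[zɛ̃ɳi]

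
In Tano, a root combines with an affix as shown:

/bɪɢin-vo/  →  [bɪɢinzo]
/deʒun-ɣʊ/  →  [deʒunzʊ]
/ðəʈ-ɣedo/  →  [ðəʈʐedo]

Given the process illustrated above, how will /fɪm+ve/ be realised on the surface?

[fɪmβe]

The data show progressive place assimilation: /v/ → [z] after /n/; /ɣ/ → [z] after /n/; /ɣ/ → [ʐ] after /ʈ/. In each pair only place changes, matching the preceding consonant, while manner and voice stay constant.
/v/ is a voiced labiodental fricative. The preceding trigger /m/ is bilabial, so /v/ must become bilabial as well.
A voiced bilabial fricative is [β], so the surface segment is [β].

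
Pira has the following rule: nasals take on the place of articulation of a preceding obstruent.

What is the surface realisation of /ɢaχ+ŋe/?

[ɢaχɴe]

The rule targets /ŋ/ (voiced velar nasal), which sits after the trigger /χ/ (uvular).
A voiced uvular nasal is [ɴ], so the surface segment is [ɴ].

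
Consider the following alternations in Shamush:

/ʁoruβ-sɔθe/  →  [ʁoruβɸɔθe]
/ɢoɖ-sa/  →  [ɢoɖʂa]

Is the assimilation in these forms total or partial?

The segment that alternates is /s/, which surfaces as [ɸ] when adjacent to /β/.
/s/ is alveolar while /β/ is bilabial; the output [ɸ] is bilabial, matching the trigger — so the feature that spreads is place.
Manner and voice are unchanged, so the assimilation is partial, not total.
The other alternating form patterns the same way: /s/ → [ʂ] after /ɖ/ (alveolar → retroflex, matching retroflex) — only place changes, and always toward the preceding segment.

partial assimilation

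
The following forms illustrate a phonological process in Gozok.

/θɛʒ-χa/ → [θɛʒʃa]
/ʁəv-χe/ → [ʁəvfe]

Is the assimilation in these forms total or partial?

partial assimilation

Comparing underlying and surface forms, /χ/ → [ʃ] is the alternation; the neighbouring /ʒ/ is constant.
/χ/ is uvular while /ʒ/ is postalveolar; the output [ʃ] is postalveolar, matching the trigger — so the feature that spreads is place.
Manner and voice are unchanged, so the assimilation is partial, not total.
The other alternating form patterns the same way: /χ/ → [f] after /v/ (uvular → labiodental, matching labiodental) — only place changes, and always toward the preceding segment.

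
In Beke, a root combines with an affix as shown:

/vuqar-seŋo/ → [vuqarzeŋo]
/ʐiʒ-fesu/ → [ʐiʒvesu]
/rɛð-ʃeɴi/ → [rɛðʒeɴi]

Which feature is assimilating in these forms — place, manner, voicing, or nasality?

Comparing underlying and surface forms, /s/ → [z] is the alternation; the neighbouring /r/ is constant.
The change voiceless → voiced matches the voicing of the preceding /r/, identifying this as voicing assimilation.
The other alternating forms pattern the same way: /f/ → [v] after /ʒ/ (voiceless → voiced, matching voiced); /ʃ/ → [ʒ] after /ð/ (voiceless → voiced, matching voiced) — only voicing changes, and always toward the preceding segment.

voicing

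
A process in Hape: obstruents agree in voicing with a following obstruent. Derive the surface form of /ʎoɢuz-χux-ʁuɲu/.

[ʎoɢusχuɣʁuɲu]

/z/ is a voiced alveolar fricative. The following trigger /χ/ is voiceless, so /z/ must become voiceless as well.
A voiceless alveolar fricative is [s], so the surface segment is [s].
The same rule applies at the second boundary: /x/ → [ɣ] next to /ʁ/.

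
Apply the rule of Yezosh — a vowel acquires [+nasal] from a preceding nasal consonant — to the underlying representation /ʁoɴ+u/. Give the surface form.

[ʁoɴũ]

The vowel /u/ is adjacent to the preceding nasal /ɴ/, so it acquires [+nasal] and surfaces as [ũ].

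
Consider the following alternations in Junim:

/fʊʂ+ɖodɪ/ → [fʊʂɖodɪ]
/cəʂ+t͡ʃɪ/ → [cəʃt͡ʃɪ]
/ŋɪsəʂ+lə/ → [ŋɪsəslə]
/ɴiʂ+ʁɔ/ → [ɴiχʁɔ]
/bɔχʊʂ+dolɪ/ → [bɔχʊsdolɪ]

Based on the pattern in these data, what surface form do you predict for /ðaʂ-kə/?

The data show regressive place assimilation: /ʂ/ → [ʃ] before /t͡ʃ/; /ʂ/ → [s] before /l/; /ʂ/ → [χ] before /ʁ/; /ʂ/ → [s] before /d/. In each pair only place changes, matching the following consonant, while manner and voice stay constant.
No alternation appears in [fʊʂɖodɪ]: there the adjacent consonants already agree in place (/ʂ/ and /ɖ/ are both retroflex), so this form is consistent with the same rule.
The rule targets /ʂ/ (voiceless retroflex fricative), which sits before the trigger /k/ (velar).
A voiceless velar fricative is [x], so the surface segment is [x].

[ðaxkə]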